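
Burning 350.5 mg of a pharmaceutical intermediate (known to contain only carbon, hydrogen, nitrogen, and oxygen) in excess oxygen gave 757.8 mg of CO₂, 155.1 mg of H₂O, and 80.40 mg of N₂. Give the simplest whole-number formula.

C6H6N2O

mol C = 0.7578 g CO₂ ÷ 44.009 g/mol = 0.017219 mol
mol H = 2 × 0.1551 g H₂O ÷ 18.015 g/mol = 0.017219 mol
mol N = 2 × 0.08040 g N₂ ÷ 28.014 g/mol = 0.0057400 mol
mass O = 0.3505 − (0.20682 + 0.017357 + 0.080400) = 0.045923 g → mol O = 0.045923 ÷ 15.999 = 0.0028704 mol
Divide by the smallest (0.0028704 mol): C 5.999, H 5.999, N 2.000, O 1.000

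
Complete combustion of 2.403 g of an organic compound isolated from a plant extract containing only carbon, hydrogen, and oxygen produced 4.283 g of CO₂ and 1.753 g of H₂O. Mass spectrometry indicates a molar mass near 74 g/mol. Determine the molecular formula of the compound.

mol C = 4.283 g CO₂ ÷ 44.009 g/mol = 0.097321 mol
mol H = 2 × 1.753 g H₂O ÷ 18.015 g/mol = 0.19462 mol
mass O = 2.403 − (1.1689 + 0.19617) = 1.0379 g → mol O = 1.0379 ÷ 15.999 = 0.064873 mol
Divide by the smallest (0.064873 mol): C 1.500, H 3.000, O 1.000
Multiplying each by 2 gives whole numbers: C 3.00, H 6.00, O 2.00
Empirical formula: C3H6O2
Empirical-formula mass = 74.08 g/mol; 74 ÷ 74.08 ≈ 1, so the molecular formula is C3H6O2.

C3H6O2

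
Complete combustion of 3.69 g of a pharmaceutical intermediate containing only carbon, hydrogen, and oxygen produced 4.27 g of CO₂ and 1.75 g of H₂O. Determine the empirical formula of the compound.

mol C = 4.27 g CO₂ ÷ 44.009 g/mol = 0.09703 mol
mol H = 2 × 1.75 g H₂O ÷ 18.015 g/mol = 0.1943 mol
mass O = 3.69 − (1.165 + 0.1958) = 2.329 g → mol O = 2.329 ÷ 15.999 = 0.1456 mol
Divide by the smallest (0.09703 mol): C 1.000, H 2.002, O 1.500
Multiplying each by 2 gives whole numbers: C 2.00, H 4.00, O 3.00

C2H4O3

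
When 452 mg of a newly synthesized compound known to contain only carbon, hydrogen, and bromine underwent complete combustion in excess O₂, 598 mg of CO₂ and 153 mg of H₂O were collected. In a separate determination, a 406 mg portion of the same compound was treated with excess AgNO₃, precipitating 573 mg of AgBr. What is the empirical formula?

C4H5Br

mol C = 0.598 g CO₂ ÷ 44.009 g/mol = 0.01359 mol
mol H = 2 × 0.153 g H₂O ÷ 18.015 g/mol = 0.01699 mol
From the AgBr data: mol Br per gram of compound = (0.573 ÷ 187.772) ÷ 0.406 = 0.007516 mol/g, so in the 0.452 g combustion sample mol Br = 0.003397 mol
Divide by the smallest (0.003397 mol): C 4.000, H 5.000, Br 1.000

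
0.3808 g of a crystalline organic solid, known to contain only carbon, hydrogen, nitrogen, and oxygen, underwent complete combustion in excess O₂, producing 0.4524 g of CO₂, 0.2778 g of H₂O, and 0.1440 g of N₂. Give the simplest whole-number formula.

mol C = 0.4524 g CO₂ ÷ 44.009 g/mol = 0.010280 mol
mol H = 2 × 0.2778 g H₂O ÷ 18.015 g/mol = 0.030841 mol
mol N = 2 × 0.1440 g N₂ ÷ 28.014 g/mol = 0.010281 mol
mass O = 0.3808 − (0.12347 + 0.031088 + 0.14400) = 0.082243 g → mol O = 0.082243 ÷ 15.999 = 0.0051405 mol
Divide by the smallest (0.0051405 mol): C 2.000, H 6.000, N 2.000, O 1.000

C2H6N2O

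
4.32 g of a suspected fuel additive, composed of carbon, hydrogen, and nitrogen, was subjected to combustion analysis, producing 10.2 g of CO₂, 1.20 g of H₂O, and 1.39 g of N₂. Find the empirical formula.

C7H4N3

mol C = 10.2 g CO₂ ÷ 44.009 g/mol = 0.2318 mol
mol H = 2 × 1.20 g H₂O ÷ 18.015 g/mol = 0.1332 mol
mol N = 2 × 1.39 g N₂ ÷ 28.014 g/mol = 0.09924 mol
Divide by the smallest (0.09924 mol): C 2.336, H 1.342, N 1.000
Multiplying each by 3 gives whole numbers: C 7.01, H 4.03, N 3.00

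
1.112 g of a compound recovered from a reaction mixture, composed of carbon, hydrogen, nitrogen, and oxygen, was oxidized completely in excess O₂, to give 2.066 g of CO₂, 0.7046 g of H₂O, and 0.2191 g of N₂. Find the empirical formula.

mol C = 2.066 g CO₂ ÷ 44.009 g/mol = 0.046945 mol
mol H = 2 × 0.7046 g H₂O ÷ 18.015 g/mol = 0.078224 mol
mol N = 2 × 0.2191 g N₂ ÷ 28.014 g/mol = 0.015642 mol
mass O = 1.112 − (0.56386 + 0.078849 + 0.21910) = 0.25019 g → mol O = 0.25019 ÷ 15.999 = 0.015638 mol
Divide by the smallest (0.015638 mol): C 3.002, H 5.002, N 1.000, O 1.000

C3H5NO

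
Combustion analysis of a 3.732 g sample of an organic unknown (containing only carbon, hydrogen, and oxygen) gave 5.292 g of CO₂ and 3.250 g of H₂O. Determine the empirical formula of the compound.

CH3O

mol C = 5.292 g CO₂ ÷ 44.009 g/mol = 0.12025 mol
mol H = 2 × 3.250 g H₂O ÷ 18.015 g/mol = 0.36081 mol
mass O = 3.732 − (1.4443 + 0.36370) = 1.9240 g → mol O = 1.9240 ÷ 15.999 = 0.12026 mol
Divide by the smallest (0.12025 mol): C 1.000, H 3.001, O 1.000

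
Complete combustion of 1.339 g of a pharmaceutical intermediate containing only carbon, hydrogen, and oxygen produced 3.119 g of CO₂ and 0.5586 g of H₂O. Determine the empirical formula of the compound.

mol C = 3.119 g CO₂ ÷ 44.009 g/mol = 0.070872 mol
mol H = 2 × 0.5586 g H₂O ÷ 18.015 g/mol = 0.062015 mol
mass O = 1.339 − (0.85124 + 0.062511) = 0.42525 g → mol O = 0.42525 ÷ 15.999 = 0.026580 mol
Divide by the smallest (0.026580 mol): C 2.666, H 2.333, O 1.000
Multiplying each by 3 gives whole numbers: C 8.00, H 7.00, O 3.00

C8H7O3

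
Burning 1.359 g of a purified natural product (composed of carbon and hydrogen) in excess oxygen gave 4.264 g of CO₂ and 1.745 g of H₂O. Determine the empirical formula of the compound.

mol C = 4.264 g CO₂ ÷ 44.009 g/mol = 0.096889 mol
mol H = 2 × 1.745 g H₂O ÷ 18.015 g/mol = 0.19373 mol
Divide by the smallest (0.096889 mol): C 1.000, H 1.999

CH2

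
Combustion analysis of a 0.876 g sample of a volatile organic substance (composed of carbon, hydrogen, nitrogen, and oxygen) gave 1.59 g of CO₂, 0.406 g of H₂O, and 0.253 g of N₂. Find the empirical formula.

C4H5N2O

mol C = 1.59 g CO₂ ÷ 44.009 g/mol = 0.03613 mol
mol H = 2 × 0.406 g H₂O ÷ 18.015 g/mol = 0.04507 mol
mol N = 2 × 0.253 g N₂ ÷ 28.014 g/mol = 0.01806 mol
mass O = 0.876 − (0.4339 + 0.04543 + 0.2530) = 0.1436 g → mol O = 0.1436 ÷ 15.999 = 0.008977 mol
Divide by the smallest (0.008977 mol): C 4.025, H 5.021, N 2.012, O 1.000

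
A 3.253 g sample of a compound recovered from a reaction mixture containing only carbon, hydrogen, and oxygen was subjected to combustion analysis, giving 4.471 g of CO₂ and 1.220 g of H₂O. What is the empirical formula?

C6H8O7

mol C = 4.471 g CO₂ ÷ 44.009 g/mol = 0.10159 mol
mol H = 2 × 1.220 g H₂O ÷ 18.015 g/mol = 0.13544 mol
mass O = 3.253 − (1.2202 + 0.13653) = 1.8962 g → mol O = 1.8962 ÷ 15.999 = 0.11852 mol
Divide by the smallest (0.10159 mol): C 1.000, H 1.333, O 1.167
Multiplying each by 6 gives whole numbers: C 6.00, H 8.00, O 7.00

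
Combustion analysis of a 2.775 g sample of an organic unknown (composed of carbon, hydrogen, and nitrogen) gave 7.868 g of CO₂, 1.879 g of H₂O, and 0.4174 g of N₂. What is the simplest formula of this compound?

C6H7N

mol C = 7.868 g CO₂ ÷ 44.009 g/mol = 0.17878 mol
mol H = 2 × 1.879 g H₂O ÷ 18.015 g/mol = 0.20860 mol
mol N = 2 × 0.4174 g N₂ ÷ 28.014 g/mol = 0.029799 mol
Divide by the smallest (0.029799 mol): C 6.000, H 7.000, N 1.000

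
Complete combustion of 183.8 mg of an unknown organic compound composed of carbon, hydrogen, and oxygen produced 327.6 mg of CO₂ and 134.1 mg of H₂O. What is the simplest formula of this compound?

C3H6O2

mol C = 0.3276 g CO₂ ÷ 44.009 g/mol = 0.0074439 mol
mol H = 2 × 0.1341 g H₂O ÷ 18.015 g/mol = 0.014888 mol
mass O = 0.1838 − (0.089409 + 0.015007) = 0.079384 g → mol O = 0.079384 ÷ 15.999 = 0.0049618 mol
Divide by the smallest (0.0049618 mol): C 1.500, H 3.000, O 1.000
Multiplying each by 2 gives whole numbers: C 3.00, H 6.00, O 2.00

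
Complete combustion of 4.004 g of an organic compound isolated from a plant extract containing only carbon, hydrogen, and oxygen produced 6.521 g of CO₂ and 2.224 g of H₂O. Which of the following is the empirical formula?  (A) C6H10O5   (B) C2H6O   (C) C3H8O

(A) C6H10O5

mol C = 6.521 g CO₂ ÷ 44.009 g/mol = 0.14817 mol
mol H = 2 × 2.224 g H₂O ÷ 18.015 g/mol = 0.24691 mol
mass O = 4.004 − (1.7797 + 0.24888) = 1.9754 g → mol O = 1.9754 ÷ 15.999 = 0.12347 mol
Divide by the smallest (0.12347 mol): C 1.200, H 2.000, O 1.000
Multiplying each by 5 gives whole numbers: C 6.00, H 10.00, O 5.00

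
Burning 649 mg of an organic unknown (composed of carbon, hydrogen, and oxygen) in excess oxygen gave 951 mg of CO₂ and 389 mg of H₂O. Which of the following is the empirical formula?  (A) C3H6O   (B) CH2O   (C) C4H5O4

mol C = 0.951 g CO₂ ÷ 44.009 g/mol = 0.02161 mol
mol H = 2 × 0.389 g H₂O ÷ 18.015 g/mol = 0.04319 mol
mass O = 0.649 − (0.2595 + 0.04353) = 0.3459 g → mol O = 0.3459 ÷ 15.999 = 0.02162 mol
Divide by the smallest (0.02161 mol): C 1.000, H 1.999, O 1.001

(B) CH2O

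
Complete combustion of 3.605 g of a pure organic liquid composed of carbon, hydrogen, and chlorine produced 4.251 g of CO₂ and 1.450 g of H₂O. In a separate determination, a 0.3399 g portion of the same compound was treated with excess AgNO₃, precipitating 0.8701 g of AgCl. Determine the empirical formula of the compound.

mol C = 4.251 g CO₂ ÷ 44.009 g/mol = 0.096594 mol
mol H = 2 × 1.450 g H₂O ÷ 18.015 g/mol = 0.16098 mol
From the AgCl data: mol Cl per gram of compound = (0.8701 ÷ 143.318) ÷ 0.3399 = 0.017861 mol/g, so in the 3.605 g combustion sample mol Cl = 0.064391 mol
Divide by the smallest (0.064391 mol): C 1.500, H 2.500, Cl 1.000
Multiplying each by 2 gives whole numbers: C 3.00, H 5.00, Cl 2.00

C3H5Cl2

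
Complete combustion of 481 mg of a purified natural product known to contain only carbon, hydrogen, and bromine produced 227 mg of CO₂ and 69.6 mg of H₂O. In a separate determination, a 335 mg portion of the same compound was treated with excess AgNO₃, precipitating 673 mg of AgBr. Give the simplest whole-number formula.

C2H3Br2

mol C = 0.227 g CO₂ ÷ 44.009 g/mol = 0.005158 mol
mol H = 2 × 0.0696 g H₂O ÷ 18.015 g/mol = 0.007727 mol
From the AgBr data: mol Br per gram of compound = (0.673 ÷ 187.772) ÷ 0.335 = 0.01070 mol/g, so in the 0.481 g combustion sample mol Br = 0.005146 mol
Divide by the smallest (0.005146 mol): C 1.002, H 1.501, Br 1.000
Multiplying each by 2 gives whole numbers: C 2.00, H 3.00, Br 2.00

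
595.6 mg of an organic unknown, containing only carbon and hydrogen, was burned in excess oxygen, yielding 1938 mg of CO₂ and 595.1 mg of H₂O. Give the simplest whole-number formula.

C2H3

mol C = 1.938 g CO₂ ÷ 44.009 g/mol = 0.044036 mol
mol H = 2 × 0.5951 g H₂O ÷ 18.015 g/mol = 0.066067 mol
Divide by the smallest (0.044036 mol): C 1.000, H 1.500
Multiplying each by 2 gives whole numbers: C 2.00, H 3.00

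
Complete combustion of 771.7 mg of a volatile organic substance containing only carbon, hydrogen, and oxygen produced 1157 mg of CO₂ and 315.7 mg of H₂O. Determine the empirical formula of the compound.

mol C = 1.157 g CO₂ ÷ 44.009 g/mol = 0.026290 mol
mol H = 2 × 0.3157 g H₂O ÷ 18.015 g/mol = 0.035049 mol
mass O = 0.7717 − (0.31577 + 0.035329) = 0.42060 g → mol O = 0.42060 ÷ 15.999 = 0.026289 mol
Divide by the smallest (0.026289 mol): C 1.000, H 1.333, O 1.000
Multiplying each by 3 gives whole numbers: C 3.00, H 4.00, O 3.00

C3H4O3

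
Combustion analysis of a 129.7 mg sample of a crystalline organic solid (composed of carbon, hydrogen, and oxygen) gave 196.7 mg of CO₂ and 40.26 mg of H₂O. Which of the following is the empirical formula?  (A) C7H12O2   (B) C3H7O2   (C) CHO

(C) CHO

mol C = 0.1967 g CO₂ ÷ 44.009 g/mol = 0.0044695 mol
mol H = 2 × 0.04026 g H₂O ÷ 18.015 g/mol = 0.0044696 mol
mass O = 0.1297 − (0.053684 + 0.0045054) = 0.071511 g → mol O = 0.071511 ÷ 15.999 = 0.0044697 mol
Divide by the smallest (0.0044695 mol): C 1.000, H 1.000, O 1.000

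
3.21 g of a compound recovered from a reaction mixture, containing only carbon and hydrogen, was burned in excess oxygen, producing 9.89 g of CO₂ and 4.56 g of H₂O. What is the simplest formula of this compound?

C4H9

mol C = 9.89 g CO₂ ÷ 44.009 g/mol = 0.2247 mol
mol H = 2 × 4.56 g H₂O ÷ 18.015 g/mol = 0.5062 mol
Divide by the smallest (0.2247 mol): C 1.000, H 2.253
Multiplying each by 4 gives whole numbers: C 4.00, H 9.01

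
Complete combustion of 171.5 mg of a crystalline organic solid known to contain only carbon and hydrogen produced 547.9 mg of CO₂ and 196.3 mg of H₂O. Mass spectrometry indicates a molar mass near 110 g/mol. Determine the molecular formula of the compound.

mol C = 0.5479 g CO₂ ÷ 44.009 g/mol = 0.012450 mol
mol H = 2 × 0.1963 g H₂O ÷ 18.015 g/mol = 0.021793 mol
Divide by the smallest (0.012450 mol): C 1.000, H 1.750
Multiplying each by 4 gives whole numbers: C 4.00, H 7.00
Empirical formula: C4H7
Empirical-formula mass = 55.10 g/mol; 110 ÷ 55.10 ≈ 2, so the molecular formula is C8H14.

C8H14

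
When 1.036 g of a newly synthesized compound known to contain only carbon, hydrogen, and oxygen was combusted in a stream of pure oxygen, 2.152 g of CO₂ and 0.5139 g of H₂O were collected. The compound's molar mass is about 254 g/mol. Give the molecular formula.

C12H14O6

mol C = 2.152 g CO₂ ÷ 44.009 g/mol = 0.048899 mol
mol H = 2 × 0.5139 g H₂O ÷ 18.015 g/mol = 0.057052 mol
mass O = 1.036 − (0.58733 + 0.057509) = 0.39116 g → mol O = 0.39116 ÷ 15.999 = 0.024449 mol
Divide by the smallest (0.024449 mol): C 2.000, H 2.334, O 1.000
Multiplying each by 3 gives whole numbers: C 6.00, H 7.00, O 3.00
Empirical formula: C6H7O3
Empirical-formula mass = 127.12 g/mol; 254 ÷ 127.12 ≈ 2, so the molecular formula is C12H14O6.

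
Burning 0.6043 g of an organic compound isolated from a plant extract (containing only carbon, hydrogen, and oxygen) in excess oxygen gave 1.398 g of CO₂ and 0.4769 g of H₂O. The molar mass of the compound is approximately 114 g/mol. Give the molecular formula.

C6H10O2

mol C = 1.398 g CO₂ ÷ 44.009 g/mol = 0.031766 mol
mol H = 2 × 0.4769 g H₂O ÷ 18.015 g/mol = 0.052945 mol
mass O = 0.6043 − (0.38154 + 0.053368) = 0.16939 g → mol O = 0.16939 ÷ 15.999 = 0.010587 mol
Divide by the smallest (0.010587 mol): C 3.000, H 5.001, O 1.000
Empirical formula: C3H5O
Empirical-formula mass = 57.07 g/mol; 114 ÷ 57.07 ≈ 2, so the molecular formula is C6H10O2.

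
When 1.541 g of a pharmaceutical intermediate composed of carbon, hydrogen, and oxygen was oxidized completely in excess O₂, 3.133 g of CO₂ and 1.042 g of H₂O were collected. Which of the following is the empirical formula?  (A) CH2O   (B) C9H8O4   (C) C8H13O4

(C) C8H13O4

mol C = 3.133 g CO₂ ÷ 44.009 g/mol = 0.071190 mol
mol H = 2 × 1.042 g H₂O ÷ 18.015 g/mol = 0.11568 mol
mass O = 1.541 − (0.85506 + 0.11661) = 0.56933 g → mol O = 0.56933 ÷ 15.999 = 0.035585 mol
Divide by the smallest (0.035585 mol): C 2.001, H 3.251, O 1.000
Multiplying each by 4 gives whole numbers: C 8.00, H 13.00, O 4.00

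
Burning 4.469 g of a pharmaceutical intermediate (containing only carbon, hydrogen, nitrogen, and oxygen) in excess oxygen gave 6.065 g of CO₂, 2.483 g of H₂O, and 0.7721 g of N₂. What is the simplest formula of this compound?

mol C = 6.065 g CO₂ ÷ 44.009 g/mol = 0.13781 mol
mol H = 2 × 2.483 g H₂O ÷ 18.015 g/mol = 0.27566 mol
mol N = 2 × 0.7721 g N₂ ÷ 28.014 g/mol = 0.055122 mol
mass O = 4.469 − (1.6553 + 0.27786 + 0.77210) = 1.7638 g → mol O = 1.7638 ÷ 15.999 = 0.11024 mol
Divide by the smallest (0.055122 mol): C 2.500, H 5.001, N 1.000, O 2.000
Multiplying each by 2 gives whole numbers: C 5.00, H 10.00, N 2.00, O 4.00

C5H10N2O4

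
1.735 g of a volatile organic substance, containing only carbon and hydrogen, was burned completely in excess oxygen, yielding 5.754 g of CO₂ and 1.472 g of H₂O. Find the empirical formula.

mol C = 5.754 g CO₂ ÷ 44.009 g/mol = 0.13075 mol
mol H = 2 × 1.472 g H₂O ÷ 18.015 g/mol = 0.16342 mol
Divide by the smallest (0.13075 mol): C 1.000, H 1.250
Multiplying each by 4 gives whole numbers: C 4.00, H 5.00

C4H5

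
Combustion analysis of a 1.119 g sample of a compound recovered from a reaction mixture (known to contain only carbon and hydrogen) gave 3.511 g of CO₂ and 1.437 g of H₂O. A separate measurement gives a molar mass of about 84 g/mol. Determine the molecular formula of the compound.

mol C = 3.511 g CO₂ ÷ 44.009 g/mol = 0.079779 mol
mol H = 2 × 1.437 g H₂O ÷ 18.015 g/mol = 0.15953 mol
Divide by the smallest (0.079779 mol): C 1.000, H 2.000
Empirical formula: CH2
Empirical-formula mass = 14.03 g/mol; 84 ÷ 14.03 ≈ 6, so the molecular formula is C6H12.

C6H12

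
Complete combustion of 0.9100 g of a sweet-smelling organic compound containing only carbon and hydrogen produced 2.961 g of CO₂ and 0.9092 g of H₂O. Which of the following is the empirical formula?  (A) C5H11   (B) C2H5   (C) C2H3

(C) C2H3

mol C = 2.961 g CO₂ ÷ 44.009 g/mol = 0.067282 mol
mol H = 2 × 0.9092 g H₂O ÷ 18.015 g/mol = 0.10094 mol
Divide by the smallest (0.067282 mol): C 1.000, H 1.500
Multiplying each by 2 gives whole numbers: C 2.00, H 3.00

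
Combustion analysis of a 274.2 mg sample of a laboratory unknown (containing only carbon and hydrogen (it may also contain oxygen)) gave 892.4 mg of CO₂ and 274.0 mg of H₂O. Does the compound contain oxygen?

mol C = 0.8924 g CO₂ ÷ 44.009 g/mol = 0.020278 mol
mol H = 2 × 0.2740 g H₂O ÷ 18.015 g/mol = 0.030419 mol
C and H together account for 0.27422 g — essentially the entire 0.2742 g sample — so the compound contains no oxygen.

no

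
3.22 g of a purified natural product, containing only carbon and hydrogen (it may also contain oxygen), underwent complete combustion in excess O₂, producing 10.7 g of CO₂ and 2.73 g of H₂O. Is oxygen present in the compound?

no

mol C = 10.7 g CO₂ ÷ 44.009 g/mol = 0.2431 mol
mol H = 2 × 2.73 g H₂O ÷ 18.015 g/mol = 0.3031 mol
C and H together account for 3.226 g — essentially the entire 3.22 g sample — so the compound contains no oxygen.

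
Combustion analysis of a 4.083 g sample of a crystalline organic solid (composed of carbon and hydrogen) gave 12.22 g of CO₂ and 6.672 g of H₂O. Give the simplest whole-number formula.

mol C = 12.22 g CO₂ ÷ 44.009 g/mol = 0.27767 mol
mol H = 2 × 6.672 g H₂O ÷ 18.015 g/mol = 0.74072 mol
Divide by the smallest (0.27767 mol): C 1.000, H 2.668
Multiplying each by 3 gives whole numbers: C 3.00, H 8.00

C3H8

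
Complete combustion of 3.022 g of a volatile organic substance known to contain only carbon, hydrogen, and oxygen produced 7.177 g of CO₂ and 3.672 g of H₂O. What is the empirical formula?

mol C = 7.177 g CO₂ ÷ 44.009 g/mol = 0.16308 mol
mol H = 2 × 3.672 g H₂O ÷ 18.015 g/mol = 0.40766 mol
mass O = 3.022 − (1.9588 + 0.41092) = 0.65232 g → mol O = 0.65232 ÷ 15.999 = 0.040773 mol
Divide by the smallest (0.040773 mol): C 4.000, H 9.998, O 1.000

C4H10O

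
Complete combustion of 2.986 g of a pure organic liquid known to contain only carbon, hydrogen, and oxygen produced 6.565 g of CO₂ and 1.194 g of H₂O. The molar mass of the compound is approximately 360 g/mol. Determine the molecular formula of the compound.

C18H16O8

mol C = 6.565 g CO₂ ÷ 44.009 g/mol = 0.14917 mol
mol H = 2 × 1.194 g H₂O ÷ 18.015 g/mol = 0.13256 mol
mass O = 2.986 − (1.7917 + 0.13362) = 1.0607 g → mol O = 1.0607 ÷ 15.999 = 0.066295 mol
Divide by the smallest (0.066295 mol): C 2.250, H 1.999, O 1.000
Multiplying each by 4 gives whole numbers: C 9.00, H 8.00, O 4.00
Empirical formula: C9H8O4
Empirical-formula mass = 180.16 g/mol; 360 ÷ 180.16 ≈ 2, so the molecular formula is C18H16O8.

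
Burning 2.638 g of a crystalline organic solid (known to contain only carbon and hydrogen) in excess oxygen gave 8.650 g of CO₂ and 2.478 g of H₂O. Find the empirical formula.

mol C = 8.650 g CO₂ ÷ 44.009 g/mol = 0.19655 mol
mol H = 2 × 2.478 g H₂O ÷ 18.015 g/mol = 0.27510 mol
Divide by the smallest (0.19655 mol): C 1.000, H 1.400
Multiplying each by 5 gives whole numbers: C 5.00, H 7.00

C5H7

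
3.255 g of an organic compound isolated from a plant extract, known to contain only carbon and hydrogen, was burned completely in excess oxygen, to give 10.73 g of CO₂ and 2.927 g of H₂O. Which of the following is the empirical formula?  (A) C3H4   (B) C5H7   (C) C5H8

(A) C3H4

mol C = 10.73 g CO₂ ÷ 44.009 g/mol = 0.24381 mol
mol H = 2 × 2.927 g H₂O ÷ 18.015 g/mol = 0.32495 mol
Divide by the smallest (0.24381 mol): C 1.000, H 1.333
Multiplying each by 3 gives whole numbers: C 3.00, H 4.00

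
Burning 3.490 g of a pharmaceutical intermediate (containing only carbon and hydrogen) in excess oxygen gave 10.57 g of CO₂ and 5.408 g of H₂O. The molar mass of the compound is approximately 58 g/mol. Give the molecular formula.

mol C = 10.57 g CO₂ ÷ 44.009 g/mol = 0.24018 mol
mol H = 2 × 5.408 g H₂O ÷ 18.015 g/mol = 0.60039 mol
Divide by the smallest (0.24018 mol): C 1.000, H 2.500
Multiplying each by 2 gives whole numbers: C 2.00, H 5.00
Empirical formula: C2H5
Empirical-formula mass = 29.06 g/mol; 58 ÷ 29.06 ≈ 2, so the molecular formula is C4H10.

C4H10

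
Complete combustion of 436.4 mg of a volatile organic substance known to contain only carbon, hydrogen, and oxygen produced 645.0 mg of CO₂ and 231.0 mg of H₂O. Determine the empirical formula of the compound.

C4H7O4

mol C = 0.6450 g CO₂ ÷ 44.009 g/mol = 0.014656 mol
mol H = 2 × 0.2310 g H₂O ÷ 18.015 g/mol = 0.025645 mol
mass O = 0.4364 − (0.17603 + 0.025850) = 0.23452 g → mol O = 0.23452 ÷ 15.999 = 0.014658 mol
Divide by the smallest (0.014656 mol): C 1.000, H 1.750, O 1.000
Multiplying each by 4 gives whole numbers: C 4.00, H 7.00, O 4.00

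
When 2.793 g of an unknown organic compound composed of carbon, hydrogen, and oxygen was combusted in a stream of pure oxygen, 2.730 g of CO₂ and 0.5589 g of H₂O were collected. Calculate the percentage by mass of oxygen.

71.08%

mol C = 2.730 g CO₂ ÷ 44.009 g/mol = 0.062033 mol
mol H = 2 × 0.5589 g H₂O ÷ 18.015 g/mol = 0.062048 mol
mass O = 2.793 − (0.74508 + 0.062545) = 1.9854 g → mol O = 1.9854 ÷ 15.999 = 0.12409 mol
mass % O = 1.9854 g ÷ 2.793 g × 100%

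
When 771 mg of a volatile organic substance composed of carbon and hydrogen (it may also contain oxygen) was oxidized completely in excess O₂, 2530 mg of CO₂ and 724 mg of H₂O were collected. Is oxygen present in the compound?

no

mol C = 2.53 g CO₂ ÷ 44.009 g/mol = 0.05749 mol
mol H = 2 × 0.724 g H₂O ÷ 18.015 g/mol = 0.08038 mol
C and H together account for 0.7715 g — essentially the entire 0.771 g sample — so the compound contains no oxygen.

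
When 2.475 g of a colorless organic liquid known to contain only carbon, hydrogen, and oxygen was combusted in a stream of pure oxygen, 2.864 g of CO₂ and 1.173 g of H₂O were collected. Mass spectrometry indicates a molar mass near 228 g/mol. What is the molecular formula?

mol C = 2.864 g CO₂ ÷ 44.009 g/mol = 0.065078 mol
mol H = 2 × 1.173 g H₂O ÷ 18.015 g/mol = 0.13022 mol
mass O = 2.475 − (0.78165 + 0.13127) = 1.5621 g → mol O = 1.5621 ÷ 15.999 = 0.097636 mol
Divide by the smallest (0.065078 mol): C 1.000, H 2.001, O 1.500
Multiplying each by 2 gives whole numbers: C 2.00, H 4.00, O 3.00
Empirical formula: C2H4O3
Empirical-formula mass = 76.05 g/mol; 228 ÷ 76.05 ≈ 3, so the molecular formula is C6H12O9.

C6H12O9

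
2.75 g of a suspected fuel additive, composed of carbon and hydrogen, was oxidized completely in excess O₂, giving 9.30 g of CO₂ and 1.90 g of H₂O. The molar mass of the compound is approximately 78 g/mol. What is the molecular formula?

C6H6

mol C = 9.30 g CO₂ ÷ 44.009 g/mol = 0.2113 mol
mol H = 2 × 1.90 g H₂O ÷ 18.015 g/mol = 0.2109 mol
Divide by the smallest (0.2109 mol): C 1.002, H 1.000
Empirical formula: CH
Empirical-formula mass = 13.02 g/mol; 78 ÷ 13.02 ≈ 6, so the molecular formula is C6H6.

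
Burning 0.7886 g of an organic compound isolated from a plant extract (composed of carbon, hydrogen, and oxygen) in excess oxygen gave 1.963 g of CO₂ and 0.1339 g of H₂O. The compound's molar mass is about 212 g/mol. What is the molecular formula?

C12H4O4

mol C = 1.963 g CO₂ ÷ 44.009 g/mol = 0.044605 mol
mol H = 2 × 0.1339 g H₂O ÷ 18.015 g/mol = 0.014865 mol
mass O = 0.7886 − (0.53574 + 0.014984) = 0.23787 g → mol O = 0.23787 ÷ 15.999 = 0.014868 mol
Divide by the smallest (0.014865 mol): C 3.001, H 1.000, O 1.000
Empirical formula: C3HO
Empirical-formula mass = 53.04 g/mol; 212 ÷ 53.04 ≈ 4, so the molecular formula is C12H4O4.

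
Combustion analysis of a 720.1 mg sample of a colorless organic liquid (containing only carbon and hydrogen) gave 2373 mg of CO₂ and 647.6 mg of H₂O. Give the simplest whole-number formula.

C3H4

mol C = 2.373 g CO₂ ÷ 44.009 g/mol = 0.053921 mol
mol H = 2 × 0.6476 g H₂O ÷ 18.015 g/mol = 0.071896 mol
Divide by the smallest (0.053921 mol): C 1.000, H 1.333
Multiplying each by 3 gives whole numbers: C 3.00, H 4.00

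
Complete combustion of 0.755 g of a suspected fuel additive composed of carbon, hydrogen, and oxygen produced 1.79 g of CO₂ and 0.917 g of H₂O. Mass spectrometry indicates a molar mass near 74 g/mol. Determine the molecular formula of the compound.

mol C = 1.79 g CO₂ ÷ 44.009 g/mol = 0.04067 mol
mol H = 2 × 0.917 g H₂O ÷ 18.015 g/mol = 0.1018 mol
mass O = 0.755 − (0.4885 + 0.1026) = 0.1639 g → mol O = 0.1639 ÷ 15.999 = 0.01024 mol
Divide by the smallest (0.01024 mol): C 3.971, H 9.940, O 1.000
Empirical formula: C4H10O
Empirical-formula mass = 74.12 g/mol; 74 ÷ 74.12 ≈ 1, so the molecular formula is C4H10O.

C4H10O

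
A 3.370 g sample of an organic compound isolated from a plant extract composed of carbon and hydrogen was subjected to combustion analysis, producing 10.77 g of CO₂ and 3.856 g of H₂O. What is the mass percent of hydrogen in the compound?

mol C = 10.77 g CO₂ ÷ 44.009 g/mol = 0.24472 mol
mol H = 2 × 3.856 g H₂O ÷ 18.015 g/mol = 0.42809 mol
mass % H = 0.43151 g ÷ 3.370 g × 100%

12.80%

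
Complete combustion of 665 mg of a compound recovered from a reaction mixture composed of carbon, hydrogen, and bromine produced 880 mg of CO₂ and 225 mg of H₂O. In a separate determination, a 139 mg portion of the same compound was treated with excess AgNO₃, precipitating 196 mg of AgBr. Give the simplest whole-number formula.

mol C = 0.880 g CO₂ ÷ 44.009 g/mol = 0.02000 mol
mol H = 2 × 0.225 g H₂O ÷ 18.015 g/mol = 0.02498 mol
From the AgBr data: mol Br per gram of compound = (0.196 ÷ 187.772) ÷ 0.139 = 0.007509 mol/g, so in the 0.665 g combustion sample mol Br = 0.004994 mol
Divide by the smallest (0.004994 mol): C 4.004, H 5.002, Br 1.000

C4H5Br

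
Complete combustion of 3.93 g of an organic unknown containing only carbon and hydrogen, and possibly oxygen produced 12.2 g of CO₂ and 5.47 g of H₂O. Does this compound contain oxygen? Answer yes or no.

no

mol C = 12.2 g CO₂ ÷ 44.009 g/mol = 0.2772 mol
mol H = 2 × 5.47 g H₂O ÷ 18.015 g/mol = 0.6073 mol
C and H together account for 3.942 g — essentially the entire 3.93 g sample — so the compound contains no oxygen.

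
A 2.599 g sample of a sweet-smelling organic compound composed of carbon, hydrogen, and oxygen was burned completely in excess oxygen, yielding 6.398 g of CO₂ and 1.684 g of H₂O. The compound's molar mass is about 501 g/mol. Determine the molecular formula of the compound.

C28H36O8

mol C = 6.398 g CO₂ ÷ 44.009 g/mol = 0.14538 mol
mol H = 2 × 1.684 g H₂O ÷ 18.015 g/mol = 0.18696 mol
mass O = 2.599 − (1.7462 + 0.18845) = 0.66440 g → mol O = 0.66440 ÷ 15.999 = 0.041527 mol
Divide by the smallest (0.041527 mol): C 3.501, H 4.502, O 1.000
Multiplying each by 2 gives whole numbers: C 7.00, H 9.00, O 2.00
Empirical formula: C7H9O2
Empirical-formula mass = 125.15 g/mol; 501 ÷ 125.15 ≈ 4, so the molecular formula is C28H36O8.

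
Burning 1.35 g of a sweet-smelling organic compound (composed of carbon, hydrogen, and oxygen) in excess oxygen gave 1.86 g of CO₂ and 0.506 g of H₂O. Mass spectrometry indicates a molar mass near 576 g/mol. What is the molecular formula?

C18H24O21

mol C = 1.86 g CO₂ ÷ 44.009 g/mol = 0.04226 mol
mol H = 2 × 0.506 g H₂O ÷ 18.015 g/mol = 0.05618 mol
mass O = 1.35 − (0.5076 + 0.05662) = 0.7857 g → mol O = 0.7857 ÷ 15.999 = 0.04911 mol
Divide by the smallest (0.04226 mol): C 1.000, H 1.329, O 1.162
Multiplying each by 6 gives whole numbers: C 6.00, H 7.97, O 6.97
Empirical formula: C6H8O7
Empirical-formula mass = 192.12 g/mol; 576 ÷ 192.12 ≈ 3, so the molecular formula is C18H24O21.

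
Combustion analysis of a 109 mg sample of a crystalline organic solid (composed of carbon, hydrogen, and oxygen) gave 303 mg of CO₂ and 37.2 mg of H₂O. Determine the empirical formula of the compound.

mol C = 0.303 g CO₂ ÷ 44.009 g/mol = 0.006885 mol
mol H = 2 × 0.0372 g H₂O ÷ 18.015 g/mol = 0.004130 mol
mass O = 0.109 − (0.08270 + 0.004163) = 0.02214 g → mol O = 0.02214 ÷ 15.999 = 0.001384 mol
Divide by the smallest (0.001384 mol): C 4.975, H 2.984, O 1.000

C5H3O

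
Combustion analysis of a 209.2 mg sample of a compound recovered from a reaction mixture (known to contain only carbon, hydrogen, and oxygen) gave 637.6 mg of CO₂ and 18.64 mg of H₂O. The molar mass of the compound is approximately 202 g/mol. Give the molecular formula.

C14H2O2

mol C = 0.6376 g CO₂ ÷ 44.009 g/mol = 0.014488 mol
mol H = 2 × 0.01864 g H₂O ÷ 18.015 g/mol = 0.0020694 mol
mass O = 0.2092 − (0.17401 + 0.0020859) = 0.033099 g → mol O = 0.033099 ÷ 15.999 = 0.0020688 mol
Divide by the smallest (0.0020688 mol): C 7.003, H 1.000, O 1.000
Empirical formula: C7HO
Empirical-formula mass = 101.08 g/mol; 202 ÷ 101.08 ≈ 2, so the molecular formula is C14H2O2.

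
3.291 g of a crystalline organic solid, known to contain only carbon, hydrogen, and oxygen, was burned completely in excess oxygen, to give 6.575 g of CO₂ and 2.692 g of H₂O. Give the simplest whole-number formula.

mol C = 6.575 g CO₂ ÷ 44.009 g/mol = 0.14940 mol
mol H = 2 × 2.692 g H₂O ÷ 18.015 g/mol = 0.29886 mol
mass O = 3.291 − (1.7945 + 0.30125) = 1.1953 g → mol O = 1.1953 ÷ 15.999 = 0.074710 mol
Divide by the smallest (0.074710 mol): C 2.000, H 4.000, O 1.000

C2H4O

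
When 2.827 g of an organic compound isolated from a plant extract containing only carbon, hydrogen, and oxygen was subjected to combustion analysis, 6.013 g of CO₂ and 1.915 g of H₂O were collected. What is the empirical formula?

mol C = 6.013 g CO₂ ÷ 44.009 g/mol = 0.13663 mol
mol H = 2 × 1.915 g H₂O ÷ 18.015 g/mol = 0.21260 mol
mass O = 2.827 − (1.6411 + 0.21430) = 0.97162 g → mol O = 0.97162 ÷ 15.999 = 0.060730 mol
Divide by the smallest (0.060730 mol): C 2.250, H 3.501, O 1.000
Multiplying each by 4 gives whole numbers: C 9.00, H 14.00, O 4.00

C9H14O4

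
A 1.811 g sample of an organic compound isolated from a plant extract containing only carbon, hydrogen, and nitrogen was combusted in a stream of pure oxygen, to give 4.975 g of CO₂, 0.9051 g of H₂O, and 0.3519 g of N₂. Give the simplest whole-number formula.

C9H8N2

mol C = 4.975 g CO₂ ÷ 44.009 g/mol = 0.11305 mol
mol H = 2 × 0.9051 g H₂O ÷ 18.015 g/mol = 0.10048 mol
mol N = 2 × 0.3519 g N₂ ÷ 28.014 g/mol = 0.025123 mol
Divide by the smallest (0.025123 mol): C 4.500, H 4.000, N 1.000
Multiplying each by 2 gives whole numbers: C 9.00, H 8.00, N 2.00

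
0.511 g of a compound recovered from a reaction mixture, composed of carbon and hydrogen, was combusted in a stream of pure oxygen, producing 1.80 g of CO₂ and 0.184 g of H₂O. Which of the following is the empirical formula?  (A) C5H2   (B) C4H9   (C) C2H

mol C = 1.80 g CO₂ ÷ 44.009 g/mol = 0.04090 mol
mol H = 2 × 0.184 g H₂O ÷ 18.015 g/mol = 0.02043 mol
Divide by the smallest (0.02043 mol): C 2.002, H 1.000

(C) C2H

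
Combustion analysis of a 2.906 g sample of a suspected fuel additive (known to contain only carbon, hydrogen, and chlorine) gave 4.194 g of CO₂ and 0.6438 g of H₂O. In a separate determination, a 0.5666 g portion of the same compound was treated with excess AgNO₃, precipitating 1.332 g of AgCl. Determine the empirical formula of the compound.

C4H3Cl2

mol C = 4.194 g CO₂ ÷ 44.009 g/mol = 0.095299 mol
mol H = 2 × 0.6438 g H₂O ÷ 18.015 g/mol = 0.071474 mol
From the AgCl data: mol Cl per gram of compound = (1.332 ÷ 143.318) ÷ 0.5666 = 0.016403 mol/g, so in the 2.906 g combustion sample mol Cl = 0.047668 mol
Divide by the smallest (0.047668 mol): C 1.999, H 1.499, Cl 1.000
Multiplying each by 2 gives whole numbers: C 4.00, H 3.00, Cl 2.00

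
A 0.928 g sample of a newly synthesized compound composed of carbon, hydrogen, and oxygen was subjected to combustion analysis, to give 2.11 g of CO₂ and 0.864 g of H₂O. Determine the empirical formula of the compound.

mol C = 2.11 g CO₂ ÷ 44.009 g/mol = 0.04794 mol
mol H = 2 × 0.864 g H₂O ÷ 18.015 g/mol = 0.09592 mol
mass O = 0.928 − (0.5759 + 0.09669) = 0.2554 g → mol O = 0.2554 ÷ 15.999 = 0.01597 mol
Divide by the smallest (0.01597 mol): C 3.003, H 6.008, O 1.000

C3H6O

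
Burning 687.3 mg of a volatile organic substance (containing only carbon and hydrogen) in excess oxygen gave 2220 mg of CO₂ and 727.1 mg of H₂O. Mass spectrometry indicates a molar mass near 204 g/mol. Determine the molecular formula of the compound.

mol C = 2.220 g CO₂ ÷ 44.009 g/mol = 0.050444 mol
mol H = 2 × 0.7271 g H₂O ÷ 18.015 g/mol = 0.080722 mol
Divide by the smallest (0.050444 mol): C 1.000, H 1.600
Multiplying each by 5 gives whole numbers: C 5.00, H 8.00
Empirical formula: C5H8
Empirical-formula mass = 68.12 g/mol; 204 ÷ 68.12 ≈ 3, so the molecular formula is C15H24.

C15H24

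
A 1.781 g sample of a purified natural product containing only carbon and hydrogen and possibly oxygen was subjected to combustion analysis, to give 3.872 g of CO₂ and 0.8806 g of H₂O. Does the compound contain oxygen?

yes

mol C = 3.872 g CO₂ ÷ 44.009 g/mol = 0.087982 mol
mol H = 2 × 0.8806 g H₂O ÷ 18.015 g/mol = 0.097763 mol
C and H account for only 1.1553 g of the 1.781 g sample; the remaining 0.62570 g must be oxygen.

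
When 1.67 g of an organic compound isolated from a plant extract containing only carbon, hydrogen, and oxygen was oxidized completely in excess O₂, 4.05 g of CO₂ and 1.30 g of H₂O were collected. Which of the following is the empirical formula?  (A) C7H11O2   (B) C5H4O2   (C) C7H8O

(A) C7H11O2

mol C = 4.05 g CO₂ ÷ 44.009 g/mol = 0.09203 mol
mol H = 2 × 1.30 g H₂O ÷ 18.015 g/mol = 0.1443 mol
mass O = 1.67 − (1.105 + 0.1455) = 0.4192 g → mol O = 0.4192 ÷ 15.999 = 0.02620 mol
Divide by the smallest (0.02620 mol): C 3.512, H 5.508, O 1.000
Multiplying each by 2 gives whole numbers: C 7.02, H 11.02, O 2.00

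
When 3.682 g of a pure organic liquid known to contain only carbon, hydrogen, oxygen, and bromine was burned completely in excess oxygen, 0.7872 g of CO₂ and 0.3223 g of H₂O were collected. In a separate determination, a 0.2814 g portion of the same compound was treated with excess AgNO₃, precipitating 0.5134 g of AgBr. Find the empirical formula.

mol C = 0.7872 g CO₂ ÷ 44.009 g/mol = 0.017887 mol
mol H = 2 × 0.3223 g H₂O ÷ 18.015 g/mol = 0.035781 mol
From the AgBr data: mol Br per gram of compound = (0.5134 ÷ 187.772) ÷ 0.2814 = 0.0097163 mol/g, so in the 3.682 g combustion sample mol Br = 0.035775 mol
mass O = 3.682 − (0.21484 + 0.036068 + 2.8586) = 0.57249 g → mol O = 0.57249 ÷ 15.999 = 0.035783 mol
Divide by the smallest (0.017887 mol): C 1.000, H 2.000, Br 2.000, O 2.000

CH2Br2O2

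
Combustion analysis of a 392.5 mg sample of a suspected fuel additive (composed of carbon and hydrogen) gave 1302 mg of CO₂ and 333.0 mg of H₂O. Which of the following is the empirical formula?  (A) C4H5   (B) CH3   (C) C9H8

mol C = 1.302 g CO₂ ÷ 44.009 g/mol = 0.029585 mol
mol H = 2 × 0.3330 g H₂O ÷ 18.015 g/mol = 0.036969 mol
Divide by the smallest (0.029585 mol): C 1.000, H 1.250
Multiplying each by 4 gives whole numbers: C 4.00, H 5.00

(A) C4H5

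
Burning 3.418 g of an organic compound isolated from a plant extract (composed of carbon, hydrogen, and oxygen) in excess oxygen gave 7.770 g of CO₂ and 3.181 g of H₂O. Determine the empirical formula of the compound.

C3H6O

mol C = 7.770 g CO₂ ÷ 44.009 g/mol = 0.17655 mol
mol H = 2 × 3.181 g H₂O ÷ 18.015 g/mol = 0.35315 mol
mass O = 3.418 − (2.1206 + 0.35598) = 0.94142 g → mol O = 0.94142 ÷ 15.999 = 0.058843 mol
Divide by the smallest (0.058843 mol): C 3.000, H 6.002, O 1.000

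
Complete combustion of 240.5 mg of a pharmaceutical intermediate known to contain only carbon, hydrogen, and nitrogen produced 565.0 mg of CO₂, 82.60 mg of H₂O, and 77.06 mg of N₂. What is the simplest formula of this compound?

C7H5N3

mol C = 0.5650 g CO₂ ÷ 44.009 g/mol = 0.012838 mol
mol H = 2 × 0.08260 g H₂O ÷ 18.015 g/mol = 0.0091701 mol
mol N = 2 × 0.07706 g N₂ ÷ 28.014 g/mol = 0.0055015 mol
Divide by the smallest (0.0055015 mol): C 2.334, H 1.667, N 1.000
Multiplying each by 3 gives whole numbers: C 7.00, H 5.00, N 3.00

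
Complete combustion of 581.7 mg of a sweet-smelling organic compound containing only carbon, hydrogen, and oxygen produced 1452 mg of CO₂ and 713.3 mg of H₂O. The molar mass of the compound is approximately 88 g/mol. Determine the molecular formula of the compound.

C5H12O

mol C = 1.452 g CO₂ ÷ 44.009 g/mol = 0.032993 mol
mol H = 2 × 0.7133 g H₂O ÷ 18.015 g/mol = 0.079190 mol
mass O = 0.5817 − (0.39628 + 0.079823) = 0.10559 g → mol O = 0.10559 ÷ 15.999 = 0.0066001 mol
Divide by the smallest (0.0066001 mol): C 4.999, H 11.998, O 1.000
Empirical formula: C5H12O
Empirical-formula mass = 88.15 g/mol; 88 ÷ 88.15 ≈ 1, so the molecular formula is C5H12O.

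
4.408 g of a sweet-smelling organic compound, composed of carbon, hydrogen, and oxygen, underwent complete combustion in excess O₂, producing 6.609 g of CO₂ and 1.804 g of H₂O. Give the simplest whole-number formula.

mol C = 6.609 g CO₂ ÷ 44.009 g/mol = 0.15017 mol
mol H = 2 × 1.804 g H₂O ÷ 18.015 g/mol = 0.20028 mol
mass O = 4.408 − (1.8037 + 0.20188) = 2.4024 g → mol O = 2.4024 ÷ 15.999 = 0.15016 mol
Divide by the smallest (0.15016 mol): C 1.000, H 1.334, O 1.000
Multiplying each by 3 gives whole numbers: C 3.00, H 4.00, O 3.00

C3H4O3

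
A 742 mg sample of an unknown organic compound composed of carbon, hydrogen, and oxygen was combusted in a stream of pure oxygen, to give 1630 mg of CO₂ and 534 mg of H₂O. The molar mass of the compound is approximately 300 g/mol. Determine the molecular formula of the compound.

mol C = 1.63 g CO₂ ÷ 44.009 g/mol = 0.03704 mol
mol H = 2 × 0.534 g H₂O ÷ 18.015 g/mol = 0.05928 mol
mass O = 0.742 − (0.4449 + 0.05976) = 0.2374 g → mol O = 0.2374 ÷ 15.999 = 0.01484 mol
Divide by the smallest (0.01484 mol): C 2.496, H 3.996, O 1.000
Multiplying each by 2 gives whole numbers: C 4.99, H 7.99, O 2.00
Empirical formula: C5H8O2
Empirical-formula mass = 100.12 g/mol; 300 ÷ 100.12 ≈ 3, so the molecular formula is C15H24O6.

C15H24O6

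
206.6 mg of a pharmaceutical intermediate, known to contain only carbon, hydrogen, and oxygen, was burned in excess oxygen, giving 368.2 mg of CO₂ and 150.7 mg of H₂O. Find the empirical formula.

mol C = 0.3682 g CO₂ ÷ 44.009 g/mol = 0.0083665 mol
mol H = 2 × 0.1507 g H₂O ÷ 18.015 g/mol = 0.016731 mol
mass O = 0.2066 − (0.10049 + 0.016864) = 0.089246 g → mol O = 0.089246 ÷ 15.999 = 0.0055782 mol
Divide by the smallest (0.0055782 mol): C 1.500, H 2.999, O 1.000
Multiplying each by 2 gives whole numbers: C 3.00, H 6.00, O 2.00

C3H6O2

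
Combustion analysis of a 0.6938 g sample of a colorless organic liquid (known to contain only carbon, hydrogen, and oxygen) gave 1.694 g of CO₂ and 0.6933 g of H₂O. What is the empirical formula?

mol C = 1.694 g CO₂ ÷ 44.009 g/mol = 0.038492 mol
mol H = 2 × 0.6933 g H₂O ÷ 18.015 g/mol = 0.076969 mol
mass O = 0.6938 − (0.46233 + 0.077585) = 0.15389 g → mol O = 0.15389 ÷ 15.999 = 0.0096185 mol
Divide by the smallest (0.0096185 mol): C 4.002, H 8.002, O 1.000

C4H8O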